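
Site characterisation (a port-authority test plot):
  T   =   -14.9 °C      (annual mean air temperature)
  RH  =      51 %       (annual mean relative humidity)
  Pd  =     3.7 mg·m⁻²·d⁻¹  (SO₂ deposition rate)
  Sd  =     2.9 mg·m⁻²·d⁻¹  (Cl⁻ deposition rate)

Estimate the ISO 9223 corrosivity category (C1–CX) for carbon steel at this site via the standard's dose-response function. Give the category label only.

carbon steel: temperature factor f = +0.150·(-24.9) = -3.7350
  sulphur-dioxide contribution → 0.2314 μm/a
  chloride contribution → 0.5853 μm/a
  ⇒ r_corr(carbon steel) = 0.8167 μm/a
0.817 μm/a falls in (0, 1.3] for carbon steel → category C1

C1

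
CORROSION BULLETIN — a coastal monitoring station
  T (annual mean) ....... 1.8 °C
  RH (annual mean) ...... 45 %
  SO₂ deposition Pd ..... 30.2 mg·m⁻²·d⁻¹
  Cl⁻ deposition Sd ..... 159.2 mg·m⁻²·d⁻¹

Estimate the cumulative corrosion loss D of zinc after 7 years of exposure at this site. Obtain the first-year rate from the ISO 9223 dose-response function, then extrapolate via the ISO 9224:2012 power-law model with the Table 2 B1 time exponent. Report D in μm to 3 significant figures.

zinc: T≤10 °C ⇒ hinge +0.038·(1.8−10) = -0.3116
  Pd branch = 0.0129·Pd^0.44·e^(0.046·RH+f) = 0.3353 μm/a
  Cl⁻ term: 0.0175·159.2^0.57·exp(0.008·45+0.085·1.8) = 0.5259
  r_corr = 0.3353 + 0.5259 = 0.8613 μm/a
Power-law: D(7) = r_corr · 7^0.813
  D(7) = 0.8613 × 7^0.813 = 0.8613 × 4.865 = 4.19 μm

D(7) = 4.19 μm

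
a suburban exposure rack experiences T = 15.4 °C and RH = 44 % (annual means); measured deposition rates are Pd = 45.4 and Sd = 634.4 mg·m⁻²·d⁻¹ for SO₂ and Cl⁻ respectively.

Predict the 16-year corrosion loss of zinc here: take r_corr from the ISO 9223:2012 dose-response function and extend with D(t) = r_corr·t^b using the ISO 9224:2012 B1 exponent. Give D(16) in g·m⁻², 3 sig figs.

zinc: T>10 °C ⇒ hinge -0.071·(15.4−10) = -0.3834
  Pd branch = 0.0129·Pd^0.44·e^(0.046·RH+f) = 0.3566 μm/a
  Sd branch = 0.0175·Sd^0.57·e^(0.008·RH+0.085·T) = 3.645 μm/a
  sum: 0.3566 + 3.645 → r_corr = 4.002 μm/a
Power-law: D(16) = r_corr · 16^0.813
  D(16) = 4.002 × 16^0.813 = 4.002 × 9.527 = 38.13 μm
  Mass loss = 38.13 μm × 7.14 g/cm³ = 272.2 g·m⁻²

D(16) = 272 g·m⁻²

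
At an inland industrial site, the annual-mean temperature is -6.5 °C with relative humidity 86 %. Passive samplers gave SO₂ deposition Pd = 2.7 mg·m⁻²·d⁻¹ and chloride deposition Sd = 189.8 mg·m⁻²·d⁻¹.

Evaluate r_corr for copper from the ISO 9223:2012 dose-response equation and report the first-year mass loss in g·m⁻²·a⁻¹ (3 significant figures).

r_corr = 7.32 g·m⁻²·a⁻¹

copper: T≤10 °C ⇒ hinge +0.126·(-6.5−10) = -2.0790
  Pd branch = 0.0053·Pd^0.26·e^(0.059·RH+f) = 0.1371 μm/a
  Cl⁻ term: 0.01025·189.8^0.27·exp(0.036·86+0.049·-6.5) = 0.6794
  sum: 0.1371 + 0.6794 → r_corr = 0.8165 μm/a
Convert to mass loss: 0.8165 μm/a × 8.96 g/cm³ = 7.316 g·m⁻²·a⁻¹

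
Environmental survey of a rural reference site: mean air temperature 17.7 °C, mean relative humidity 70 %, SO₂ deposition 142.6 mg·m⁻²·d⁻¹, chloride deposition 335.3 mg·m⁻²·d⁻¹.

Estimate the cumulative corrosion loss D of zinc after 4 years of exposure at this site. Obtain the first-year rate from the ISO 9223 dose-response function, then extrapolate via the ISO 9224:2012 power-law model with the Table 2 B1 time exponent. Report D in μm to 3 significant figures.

D(4) = 16.8 μm

zinc: f(T) = -0.071·(T−10) [T>10 °C] = -0.5467
  Pd branch = 0.0129·Pd^0.44·e^(0.046·RH+f) = 1.657 μm/a
  Cl⁻ term: 0.0175·335.3^0.57·exp(0.008·70+0.085·17.7) = 3.794
  r_corr = 1.657 + 3.794 = 5.452 μm/a
Long-term exponent b (ISO 9224 Table 2, B1) = 0.813
  D(4) = 5.452 × 4^0.813 = 5.452 × 3.087 = 16.83 μm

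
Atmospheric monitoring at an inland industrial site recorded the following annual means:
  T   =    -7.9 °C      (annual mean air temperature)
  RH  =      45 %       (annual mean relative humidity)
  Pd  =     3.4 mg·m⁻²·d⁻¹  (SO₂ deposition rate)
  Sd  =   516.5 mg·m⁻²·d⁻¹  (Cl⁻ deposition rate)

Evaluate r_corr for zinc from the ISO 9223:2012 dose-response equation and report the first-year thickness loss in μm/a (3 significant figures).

r_corr = 0.540 μm/a

zinc: temperature factor f = +0.038·(-17.9) = -0.6802
  sulphur-dioxide contribution → 0.08872 μm/a
  chloride contribution → 0.451 μm/a
  total first-year rate 0.5398 μm/a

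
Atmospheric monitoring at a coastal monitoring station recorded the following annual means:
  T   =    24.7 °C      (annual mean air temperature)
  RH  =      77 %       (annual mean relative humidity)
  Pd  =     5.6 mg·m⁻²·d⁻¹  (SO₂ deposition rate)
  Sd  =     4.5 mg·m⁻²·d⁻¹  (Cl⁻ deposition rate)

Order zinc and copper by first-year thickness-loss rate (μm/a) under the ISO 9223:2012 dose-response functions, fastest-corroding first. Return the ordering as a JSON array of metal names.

zinc: f(T) = -0.071·(T−10) [T>10 °C] = -1.0437
  sulphur-dioxide contribution → 0.3348 μm/a
  chloride contribution → 0.6233 μm/a
  total first-year rate 0.9581 μm/a
copper: T>10 °C ⇒ hinge -0.080·(24.7−10) = -1.1760
  sulphur-dioxide contribution → 0.2405 μm/a
  chloride contribution → 0.8252 μm/a
  ⇒ r_corr(copper) = 1.066 μm/a
Ordering by μm/a: copper (1.07) > zinc (0.958)

["copper", "zinc"]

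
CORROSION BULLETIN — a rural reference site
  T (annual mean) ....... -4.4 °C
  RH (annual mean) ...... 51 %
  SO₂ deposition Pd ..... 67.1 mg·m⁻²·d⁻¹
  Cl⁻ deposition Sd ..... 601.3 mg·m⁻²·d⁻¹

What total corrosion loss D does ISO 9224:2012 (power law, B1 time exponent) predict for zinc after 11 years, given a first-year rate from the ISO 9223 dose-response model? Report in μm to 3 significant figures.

zinc: temperature factor f = +0.038·(-14.4) = -0.5472
  sulphur-dioxide contribution → 0.4961 μm/a
  chloride contribution → 0.6948 μm/a
  ⇒ r_corr(zinc) = 1.191 μm/a
Power-law: D(11) = r_corr · 11^0.813
  D(11) = 1.191 × 11^0.813 = 1.191 × 7.025 = 8.366 μm

D(11) = 8.37 μm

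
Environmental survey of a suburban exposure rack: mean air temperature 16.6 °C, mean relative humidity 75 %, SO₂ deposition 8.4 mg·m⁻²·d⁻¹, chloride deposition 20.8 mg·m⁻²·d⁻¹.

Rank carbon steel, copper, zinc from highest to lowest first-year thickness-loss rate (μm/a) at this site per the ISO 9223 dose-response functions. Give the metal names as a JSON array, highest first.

carbon steel: f(T) = -0.054·(T−10) [T>10 °C] = -0.3564
  Pd branch = 1.77·Pd^0.52·e^(0.02·RH+f) = 16.8 μm/a
  Cl⁻ term: 0.102·20.8^0.62·exp(0.033·75+0.04·16.6) = 15.45
  r_corr = 16.8 + 15.45 = 32.25 μm/a
copper: f(T) = -0.080·(T−10) [T>10 °C] = -0.5280
  SO₂ term: 0.0053·8.4^0.26·exp(0.059·75-0.5280) = 0.454
  Cl⁻ term: 0.01025·20.8^0.27·exp(0.036·75+0.049·16.6) = 0.7806
  r_corr = 0.454 + 0.7806 = 1.235 μm/a
zinc: T>10 °C ⇒ hinge -0.071·(16.6−10) = -0.4686
  Pd branch = 0.0129·Pd^0.44·e^(0.046·RH+f) = 0.6488 μm/a
  Cl⁻ term: 0.0175·20.8^0.57·exp(0.008·75+0.085·16.6) = 0.7374
  r_corr = 0.6488 + 0.7374 = 1.386 μm/a
Ordering by μm/a: carbon steel (32.3) > zinc (1.39) > copper (1.23)

["carbon steel", "zinc", "copper"]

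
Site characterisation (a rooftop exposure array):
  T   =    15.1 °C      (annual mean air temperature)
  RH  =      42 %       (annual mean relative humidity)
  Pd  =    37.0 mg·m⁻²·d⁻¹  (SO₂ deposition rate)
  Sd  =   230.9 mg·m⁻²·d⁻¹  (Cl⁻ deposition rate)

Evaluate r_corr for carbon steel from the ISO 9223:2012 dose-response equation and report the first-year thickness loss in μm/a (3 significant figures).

carbon steel: temperature factor f = -0.054·(5.1) = -0.2754
  Pd branch = 1.77·Pd^0.52·e^(0.02·RH+f) = 20.35 μm/a
  Cl⁻ term: 0.102·230.9^0.62·exp(0.033·42+0.04·15.1) = 21.79
  r_corr = 20.35 + 21.79 = 42.14 μm/a

r_corr = 42.1 μm/a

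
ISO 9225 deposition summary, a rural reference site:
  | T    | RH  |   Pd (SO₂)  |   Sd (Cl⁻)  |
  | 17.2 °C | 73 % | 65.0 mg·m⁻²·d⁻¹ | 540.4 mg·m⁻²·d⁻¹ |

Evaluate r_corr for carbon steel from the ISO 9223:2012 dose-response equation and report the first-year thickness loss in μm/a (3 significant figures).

carbon steel: temperature factor f = -0.054·(7.2) = -0.3888
  sulphur-dioxide contribution → 45.28 μm/a
  chloride contribution → 111.7 μm/a
  total first-year rate 156.9 μm/a

r_corr = 157 μm/a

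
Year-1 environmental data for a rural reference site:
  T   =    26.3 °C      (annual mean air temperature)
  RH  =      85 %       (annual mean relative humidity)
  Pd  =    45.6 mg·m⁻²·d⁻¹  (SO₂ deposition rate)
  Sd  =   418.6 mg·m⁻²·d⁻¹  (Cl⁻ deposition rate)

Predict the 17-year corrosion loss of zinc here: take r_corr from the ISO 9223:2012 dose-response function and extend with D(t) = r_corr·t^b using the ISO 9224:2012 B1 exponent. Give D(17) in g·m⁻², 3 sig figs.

zinc: temperature factor f = -0.071·(16.3) = -1.1573
  Pd branch = 0.0129·Pd^0.44·e^(0.046·RH+f) = 1.086 μm/a
  Cl⁻ term: 0.0175·418.6^0.57·exp(0.008·85+0.085·26.3) = 10.08
  sum: 1.086 + 10.08 → r_corr = 11.17 μm/a
Long-term exponent b (ISO 9224 Table 2, B1) = 0.813
  D(17) = 11.17 × 17^0.813 = 11.17 × 10.01 = 111.8 μm
  Mass loss = 111.8 μm × 7.14 g/cm³ = 798.3 g·m⁻²

D(17) = 798 g·m⁻²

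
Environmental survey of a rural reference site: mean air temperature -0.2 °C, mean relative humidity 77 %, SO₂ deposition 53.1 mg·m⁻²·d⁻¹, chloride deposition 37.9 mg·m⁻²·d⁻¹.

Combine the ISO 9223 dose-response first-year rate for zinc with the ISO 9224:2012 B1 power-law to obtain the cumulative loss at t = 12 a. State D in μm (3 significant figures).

zinc: f(T) = +0.038·(T−10) [T≤10 °C] = -0.3876
  SO₂ term: 0.0129·53.1^0.44·exp(0.046·77-0.3876) = 1.736
  Sd branch = 0.0175·Sd^0.57·e^(0.008·RH+0.085·T) = 0.2529 μm/a
  r_corr = 1.736 + 0.2529 = 1.989 μm/a
Power-law: D(12) = r_corr · 12^0.813
  D(12) = 1.989 × 12^0.813 = 1.989 × 7.54 = 15 μm

D(12) = 15.0 μm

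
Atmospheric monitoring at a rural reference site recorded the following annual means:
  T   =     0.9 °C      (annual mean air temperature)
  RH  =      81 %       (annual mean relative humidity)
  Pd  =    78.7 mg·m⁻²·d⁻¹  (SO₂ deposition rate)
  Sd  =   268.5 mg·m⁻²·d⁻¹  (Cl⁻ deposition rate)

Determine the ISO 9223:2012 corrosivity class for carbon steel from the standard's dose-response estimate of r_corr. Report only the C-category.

C4

carbon steel: T≤10 °C ⇒ hinge +0.150·(0.9−10) = -1.3650
  SO₂ term: 1.77·78.7^0.52·exp(0.02·81-1.3650) = 22.11
  Sd branch = 0.102·Sd^0.62·e^(0.033·RH+0.04·T) = 49.1 μm/a
  sum: 22.11 + 49.1 → r_corr = 71.21 μm/a
71.2 μm/a falls in (50, 80] for carbon steel → category C4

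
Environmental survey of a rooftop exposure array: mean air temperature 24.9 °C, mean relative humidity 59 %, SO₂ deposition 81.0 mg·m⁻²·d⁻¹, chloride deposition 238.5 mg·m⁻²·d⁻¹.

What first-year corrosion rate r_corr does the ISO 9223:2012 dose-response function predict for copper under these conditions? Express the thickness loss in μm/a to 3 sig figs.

r_corr = 1.44 μm/a

copper: T>10 °C ⇒ hinge -0.080·(24.9−10) = -1.1920
  SO₂ term: 0.0053·81.0^0.26·exp(0.059·59-1.1920) = 0.1639
  Cl⁻ term: 0.01025·238.5^0.27·exp(0.036·59+0.049·24.9) = 1.273
  sum: 0.1639 + 1.273 → r_corr = 1.437 μm/a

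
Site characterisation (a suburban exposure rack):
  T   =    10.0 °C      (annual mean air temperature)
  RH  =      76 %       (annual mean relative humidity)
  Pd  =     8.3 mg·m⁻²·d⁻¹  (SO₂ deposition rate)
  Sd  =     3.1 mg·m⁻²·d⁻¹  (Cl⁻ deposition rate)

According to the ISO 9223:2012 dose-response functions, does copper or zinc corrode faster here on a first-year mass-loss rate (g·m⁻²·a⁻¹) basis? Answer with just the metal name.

copper: temperature factor f = +0.126·(0.0) = +0.0000
  Pd branch = 0.0053·Pd^0.26·e^(0.059·RH+f) = 0.814 μm/a
  Cl⁻ term: 0.01025·3.1^0.27·exp(0.036·76+0.049·10.0) = 0.3503
  sum: 0.814 + 0.3503 → r_corr = 1.164 μm/a
  mass loss = 1.164 μm/a × 8.96 g/cm³ = 10.43 g·m⁻²·a⁻¹
zinc: f(T) = +0.038·(T−10) [T≤10 °C] = +0.0000
  SO₂ term: 0.0129·8.3^0.44·exp(0.046·76+0.0000) = 1.08
  Sd branch = 0.0175·Sd^0.57·e^(0.008·RH+0.085·T) = 0.1433 μm/a
  sum: 1.08 + 0.1433 → r_corr = 1.223 μm/a
  mass loss = 1.223 μm/a × 7.14 g/cm³ = 8.732 g·m⁻²·a⁻¹
Ordering by g·m⁻²·a⁻¹: copper (10.4) > zinc (8.73)

copper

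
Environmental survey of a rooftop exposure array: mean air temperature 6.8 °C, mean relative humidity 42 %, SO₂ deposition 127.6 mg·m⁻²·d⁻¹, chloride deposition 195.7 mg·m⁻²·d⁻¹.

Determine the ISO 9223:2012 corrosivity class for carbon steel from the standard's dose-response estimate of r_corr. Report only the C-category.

carbon steel: f(T) = +0.150·(T−10) [T≤10 °C] = -0.4800
  SO₂ term: 1.77·127.6^0.52·exp(0.02·42-0.4800) = 31.58
  Cl⁻ term: 0.102·195.7^0.62·exp(0.033·42+0.04·6.8) = 14.11
  sum: 31.58 + 14.11 → r_corr = 45.68 μm/a
45.7 μm/a falls in (25, 50] for carbon steel → category C3

C3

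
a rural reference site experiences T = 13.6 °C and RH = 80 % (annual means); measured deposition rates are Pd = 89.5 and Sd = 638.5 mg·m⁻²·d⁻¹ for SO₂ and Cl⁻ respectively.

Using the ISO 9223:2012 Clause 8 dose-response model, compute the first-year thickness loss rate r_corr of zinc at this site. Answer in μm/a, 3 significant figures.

r_corr = 7.05 μm/a

zinc: T>10 °C ⇒ hinge -0.071·(13.6−10) = -0.2556
  Pd branch = 0.0129·Pd^0.44·e^(0.046·RH+f) = 2.861 μm/a
  Sd branch = 0.0175·Sd^0.57·e^(0.008·RH+0.085·T) = 4.188 μm/a
  sum: 2.861 + 4.188 → r_corr = 7.049 μm/a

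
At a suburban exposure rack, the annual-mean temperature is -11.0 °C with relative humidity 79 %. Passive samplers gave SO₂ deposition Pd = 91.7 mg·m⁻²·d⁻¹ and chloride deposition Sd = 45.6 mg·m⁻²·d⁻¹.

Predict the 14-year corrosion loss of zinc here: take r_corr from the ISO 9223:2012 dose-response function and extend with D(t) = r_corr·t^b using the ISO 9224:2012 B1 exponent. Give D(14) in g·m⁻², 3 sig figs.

zinc: f(T) = +0.038·(T−10) [T≤10 °C] = -0.7980
  SO₂ term: 0.0129·91.7^0.44·exp(0.046·79-0.7980) = 1.606
  Sd branch = 0.0175·Sd^0.57·e^(0.008·RH+0.085·T) = 0.114 μm/a
  r_corr = 1.606 + 0.114 = 1.72 μm/a
ISO 9224: D(t) = r_corr · t^b with b = 0.813 (zinc, B1)
  D(14) = 1.72 × 14^0.813 = 1.72 × 8.547 = 14.7 μm
  Mass loss = 14.7 μm × 7.14 g/cm³ = 105 g·m⁻²

D(14) = 105 g·m⁻²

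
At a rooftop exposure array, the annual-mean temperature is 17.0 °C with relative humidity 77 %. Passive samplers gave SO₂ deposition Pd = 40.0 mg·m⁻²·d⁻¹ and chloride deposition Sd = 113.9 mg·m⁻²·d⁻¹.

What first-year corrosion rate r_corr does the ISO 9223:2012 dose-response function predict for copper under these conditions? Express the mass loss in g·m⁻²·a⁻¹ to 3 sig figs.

r_corr = 18.8 g·m⁻²·a⁻¹

copper: T>10 °C ⇒ hinge -0.080·(17.0−10) = -0.5600
  SO₂ term: 0.0053·40.0^0.26·exp(0.059·77-0.5600) = 0.7423
  Cl⁻ term: 0.01025·113.9^0.27·exp(0.036·77+0.049·17.0) = 1.354
  sum: 0.7423 + 1.354 → r_corr = 2.096 μm/a
Convert to mass loss: 2.096 μm/a × 8.96 g/cm³ = 18.78 g·m⁻²·a⁻¹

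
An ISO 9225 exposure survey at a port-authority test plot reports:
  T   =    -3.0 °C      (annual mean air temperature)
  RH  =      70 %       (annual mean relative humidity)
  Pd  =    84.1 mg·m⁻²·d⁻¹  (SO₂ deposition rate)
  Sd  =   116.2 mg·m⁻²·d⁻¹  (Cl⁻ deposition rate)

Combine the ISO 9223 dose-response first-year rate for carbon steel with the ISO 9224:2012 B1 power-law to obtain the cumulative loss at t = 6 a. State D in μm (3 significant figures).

D(6) = 70.5 μm

carbon steel: f(T) = +0.150·(T−10) [T≤10 °C] = -1.9500
  Pd branch = 1.77·Pd^0.52·e^(0.02·RH+f) = 10.23 μm/a
  Sd branch = 0.102·Sd^0.62·e^(0.033·RH+0.04·T) = 17.38 μm/a
  sum: 10.23 + 17.38 → r_corr = 27.62 μm/a
Power-law: D(6) = r_corr · 6^0.523
  D(6) = 27.62 × 6^0.523 = 27.62 × 2.553 = 70.49 μm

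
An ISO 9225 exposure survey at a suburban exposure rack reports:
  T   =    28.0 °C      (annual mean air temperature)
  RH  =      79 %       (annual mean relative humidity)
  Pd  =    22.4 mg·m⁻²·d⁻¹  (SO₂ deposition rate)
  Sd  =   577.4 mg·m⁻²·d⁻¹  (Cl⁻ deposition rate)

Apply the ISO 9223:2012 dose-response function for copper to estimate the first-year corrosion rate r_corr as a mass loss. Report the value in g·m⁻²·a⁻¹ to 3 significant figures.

copper: f(T) = -0.080·(T−10) [T>10 °C] = -1.4400
  sulphur-dioxide contribution → 0.298 μm/a
  chloride contribution → 3.866 μm/a
  total first-year rate 4.164 μm/a
Convert to mass loss: 4.164 μm/a × 8.96 g/cm³ = 37.31 g·m⁻²·a⁻¹

r_corr = 37.3 g·m⁻²·a⁻¹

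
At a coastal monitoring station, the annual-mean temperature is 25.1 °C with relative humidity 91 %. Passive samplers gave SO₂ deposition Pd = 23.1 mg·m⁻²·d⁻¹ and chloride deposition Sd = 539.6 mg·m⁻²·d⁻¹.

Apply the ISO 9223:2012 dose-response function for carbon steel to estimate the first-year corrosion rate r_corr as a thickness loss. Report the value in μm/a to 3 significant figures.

carbon steel: temperature factor f = -0.054·(15.1) = -0.8154
  SO₂ term: 1.77·23.1^0.52·exp(0.02·91-0.8154) = 24.74
  Sd branch = 0.102·Sd^0.62·e^(0.033·RH+0.04·T) = 277.1 μm/a
  sum: 24.74 + 277.1 → r_corr = 301.9 μm/a

r_corr = 302 μm/a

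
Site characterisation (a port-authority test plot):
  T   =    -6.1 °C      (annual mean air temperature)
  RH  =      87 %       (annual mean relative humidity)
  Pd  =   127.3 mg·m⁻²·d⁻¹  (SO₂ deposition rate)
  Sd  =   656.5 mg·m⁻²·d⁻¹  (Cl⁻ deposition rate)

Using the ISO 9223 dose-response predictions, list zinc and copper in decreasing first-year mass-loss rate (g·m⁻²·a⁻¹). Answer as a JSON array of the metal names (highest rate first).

["zinc", "copper"]

zinc: temperature factor f = +0.038·(-16.1) = -0.6118
  Pd branch = 0.0129·Pd^0.44·e^(0.046·RH+f) = 3.229 μm/a
  Cl⁻ term: 0.0175·656.5^0.57·exp(0.008·87+0.085·-6.1) = 0.8432
  r_corr = 3.229 + 0.8432 = 4.072 μm/a
  mass loss = 4.072 μm/a × 7.14 g/cm³ = 29.08 g·m⁻²·a⁻¹
copper: T≤10 °C ⇒ hinge +0.126·(-6.1−10) = -2.0286
  Pd branch = 0.0053·Pd^0.26·e^(0.059·RH+f) = 0.4166 μm/a
  Cl⁻ term: 0.01025·656.5^0.27·exp(0.036·87+0.049·-6.1) = 1.004
  r_corr = 0.4166 + 1.004 = 1.421 μm/a
  mass loss = 1.421 μm/a × 8.96 g/cm³ = 12.73 g·m⁻²·a⁻¹
Ordering by g·m⁻²·a⁻¹: zinc (29.1) > copper (12.7)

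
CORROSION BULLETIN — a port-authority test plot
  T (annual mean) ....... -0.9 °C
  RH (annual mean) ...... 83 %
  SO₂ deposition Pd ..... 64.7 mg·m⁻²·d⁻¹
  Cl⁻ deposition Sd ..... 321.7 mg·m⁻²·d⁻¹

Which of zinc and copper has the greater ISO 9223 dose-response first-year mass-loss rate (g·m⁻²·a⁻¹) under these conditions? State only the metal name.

zinc: T≤10 °C ⇒ hinge +0.038·(-0.9−10) = -0.4142
  sulphur-dioxide contribution → 2.43 μm/a
  chloride contribution → 0.8461 μm/a
  ⇒ r_corr(zinc) = 3.276 μm/a
  mass loss = 3.276 μm/a × 7.14 g/cm³ = 23.39 g·m⁻²·a⁻¹
copper: f(T) = +0.126·(T−10) [T≤10 °C] = -1.3734
  sulphur-dioxide contribution → 0.5314 μm/a
  chloride contribution → 0.9252 μm/a
  ⇒ r_corr(copper) = 1.457 μm/a
  mass loss = 1.457 μm/a × 8.96 g/cm³ = 13.05 g·m⁻²·a⁻¹
Ordering by g·m⁻²·a⁻¹: zinc (23.4) > copper (13.1)

zinc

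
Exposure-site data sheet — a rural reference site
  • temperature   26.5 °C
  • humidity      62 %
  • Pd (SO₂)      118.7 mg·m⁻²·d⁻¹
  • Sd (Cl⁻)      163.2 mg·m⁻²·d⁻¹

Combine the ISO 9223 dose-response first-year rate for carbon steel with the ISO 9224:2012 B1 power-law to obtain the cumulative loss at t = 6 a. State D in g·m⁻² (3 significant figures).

D(6) = 1.68e+03 g·m⁻²

carbon steel: temperature factor f = -0.054·(16.5) = -0.8910
  Pd branch = 1.77·Pd^0.52·e^(0.02·RH+f) = 30.08 μm/a
  Sd branch = 0.102·Sd^0.62·e^(0.033·RH+0.04·T) = 53.63 μm/a
  sum: 30.08 + 53.63 → r_corr = 83.71 μm/a
Power-law: D(6) = r_corr · 6^0.523
  D(6) = 83.71 × 6^0.523 = 83.71 × 2.553 = 213.7 μm
  Mass loss = 213.7 μm × 7.85 g/cm³ = 1677 g·m⁻²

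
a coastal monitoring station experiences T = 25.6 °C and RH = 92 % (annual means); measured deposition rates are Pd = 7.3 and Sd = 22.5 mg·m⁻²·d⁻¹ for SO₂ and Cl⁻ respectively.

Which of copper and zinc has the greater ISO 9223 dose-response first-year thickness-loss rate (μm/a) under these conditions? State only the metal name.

copper

copper: T>10 °C ⇒ hinge -0.080·(25.6−10) = -1.2480
  Pd branch = 0.0053·Pd^0.26·e^(0.059·RH+f) = 0.5809 μm/a
  Sd branch = 0.01025·Sd^0.27·e^(0.036·RH+0.049·T) = 2.285 μm/a
  sum: 0.5809 + 2.285 → r_corr = 2.866 μm/a
zinc: T>10 °C ⇒ hinge -0.071·(25.6−10) = -1.1076
  SO₂ term: 0.0129·7.3^0.44·exp(0.046·92-1.1076) = 0.7037
  Cl⁻ term: 0.0175·22.5^0.57·exp(0.008·92+0.085·25.6) = 1.899
  sum: 0.7037 + 1.899 → r_corr = 2.602 μm/a
Ordering by μm/a: copper (2.87) > zinc (2.6)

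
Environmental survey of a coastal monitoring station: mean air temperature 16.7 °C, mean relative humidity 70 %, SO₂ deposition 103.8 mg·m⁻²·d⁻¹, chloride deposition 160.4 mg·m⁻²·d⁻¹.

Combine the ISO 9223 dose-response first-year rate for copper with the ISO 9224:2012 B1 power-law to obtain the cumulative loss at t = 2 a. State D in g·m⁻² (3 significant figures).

copper: f(T) = -0.080·(T−10) [T>10 °C] = -0.5360
  SO₂ term: 0.0053·103.8^0.26·exp(0.059·70-0.5360) = 0.6447
  Cl⁻ term: 0.01025·160.4^0.27·exp(0.036·70+0.049·16.7) = 1.137
  r_corr = 0.6447 + 1.137 = 1.782 μm/a
ISO 9224: D(t) = r_corr · t^b with b = 0.667 (copper, B1)
  D(2) = 1.782 × 2^0.667 = 1.782 × 1.588 = 2.83 μm
  Mass loss = 2.83 μm × 8.96 g/cm³ = 25.35 g·m⁻²

D(2) = 25.4 g·m⁻²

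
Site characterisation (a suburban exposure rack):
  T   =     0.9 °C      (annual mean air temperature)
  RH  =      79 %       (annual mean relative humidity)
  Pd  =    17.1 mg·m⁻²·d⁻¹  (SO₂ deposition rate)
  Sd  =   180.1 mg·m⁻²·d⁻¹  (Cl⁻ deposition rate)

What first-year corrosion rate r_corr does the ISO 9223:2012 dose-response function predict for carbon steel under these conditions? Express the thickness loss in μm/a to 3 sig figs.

r_corr = 45.5 μm/a

carbon steel: T≤10 °C ⇒ hinge +0.150·(0.9−10) = -1.3650
  Pd branch = 1.77·Pd^0.52·e^(0.02·RH+f) = 9.605 μm/a
  Sd branch = 0.102·Sd^0.62·e^(0.033·RH+0.04·T) = 35.88 μm/a
  sum: 9.605 + 35.88 → r_corr = 45.49 μm/a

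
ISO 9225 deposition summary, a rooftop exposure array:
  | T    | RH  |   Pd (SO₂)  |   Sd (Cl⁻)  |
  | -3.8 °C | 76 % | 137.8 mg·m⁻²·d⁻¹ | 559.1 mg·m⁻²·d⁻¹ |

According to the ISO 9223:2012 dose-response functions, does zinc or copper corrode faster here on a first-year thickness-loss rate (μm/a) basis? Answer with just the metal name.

zinc: temperature factor f = +0.038·(-13.8) = -0.5244
  sulphur-dioxide contribution → 2.2 μm/a
  chloride contribution → 0.8568 μm/a
  total first-year rate 3.057 μm/a
copper: temperature factor f = +0.126·(-13.8) = -1.7388
  sulphur-dioxide contribution → 0.297 μm/a
  chloride contribution → 0.7243 μm/a
  ⇒ r_corr(copper) = 1.021 μm/a
Ordering by μm/a: zinc (3.06) > copper (1.02)

zinc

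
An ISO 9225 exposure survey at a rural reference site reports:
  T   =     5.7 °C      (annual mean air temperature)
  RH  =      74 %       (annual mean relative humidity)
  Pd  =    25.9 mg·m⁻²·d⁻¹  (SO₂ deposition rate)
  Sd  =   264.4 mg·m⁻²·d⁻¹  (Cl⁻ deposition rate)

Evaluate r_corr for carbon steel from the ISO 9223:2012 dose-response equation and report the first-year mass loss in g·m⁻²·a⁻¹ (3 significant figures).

r_corr = 541 g·m⁻²·a⁻¹

carbon steel: T≤10 °C ⇒ hinge +0.150·(5.7−10) = -0.6450
  Pd branch = 1.77·Pd^0.52·e^(0.02·RH+f) = 22.16 μm/a
  Sd branch = 0.102·Sd^0.62·e^(0.033·RH+0.04·T) = 46.77 μm/a
  sum: 22.16 + 46.77 → r_corr = 68.93 μm/a
Convert to mass loss: 68.93 μm/a × 7.85 g/cm³ = 541.1 g·m⁻²·a⁻¹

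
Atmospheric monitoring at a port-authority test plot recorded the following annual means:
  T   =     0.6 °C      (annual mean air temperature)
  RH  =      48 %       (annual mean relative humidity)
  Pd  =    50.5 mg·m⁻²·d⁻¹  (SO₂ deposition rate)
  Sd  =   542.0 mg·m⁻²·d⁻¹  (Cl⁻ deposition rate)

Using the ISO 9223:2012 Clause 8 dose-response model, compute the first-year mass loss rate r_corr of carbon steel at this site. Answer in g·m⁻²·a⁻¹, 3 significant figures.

carbon steel: T≤10 °C ⇒ hinge +0.150·(0.6−10) = -1.4100
  Pd branch = 1.77·Pd^0.52·e^(0.02·RH+f) = 8.675 μm/a
  Sd branch = 0.102·Sd^0.62·e^(0.033·RH+0.04·T) = 25.24 μm/a
  sum: 8.675 + 25.24 → r_corr = 33.91 μm/a
Convert to mass loss: 33.91 μm/a × 7.85 g/cm³ = 266.2 g·m⁻²·a⁻¹

r_corr = 266 g·m⁻²·a⁻¹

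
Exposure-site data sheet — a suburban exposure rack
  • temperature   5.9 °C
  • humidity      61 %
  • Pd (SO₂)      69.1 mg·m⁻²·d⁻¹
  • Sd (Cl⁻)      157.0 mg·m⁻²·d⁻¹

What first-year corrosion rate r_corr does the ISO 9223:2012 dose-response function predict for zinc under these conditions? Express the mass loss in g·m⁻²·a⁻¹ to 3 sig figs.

zinc: f(T) = +0.038·(T−10) [T≤10 °C] = -0.1558
  SO₂ term: 0.0129·69.1^0.44·exp(0.046·61-0.1558) = 1.177
  Cl⁻ term: 0.0175·157.0^0.57·exp(0.008·61+0.085·5.9) = 0.8403
  sum: 1.177 + 0.8403 → r_corr = 2.018 μm/a
Convert to mass loss: 2.018 μm/a × 7.14 g/cm³ = 14.41 g·m⁻²·a⁻¹

r_corr = 14.4 g·m⁻²·a⁻¹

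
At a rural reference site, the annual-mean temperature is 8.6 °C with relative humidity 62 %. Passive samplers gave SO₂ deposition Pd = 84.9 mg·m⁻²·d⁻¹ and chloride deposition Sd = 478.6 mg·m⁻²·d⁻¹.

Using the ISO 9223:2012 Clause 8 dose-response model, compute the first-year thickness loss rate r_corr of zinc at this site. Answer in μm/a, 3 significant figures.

zinc: temperature factor f = +0.038·(-1.4) = -0.0532
  Pd branch = 0.0129·Pd^0.44·e^(0.046·RH+f) = 1.496 μm/a
  Cl⁻ term: 0.0175·478.6^0.57·exp(0.008·62+0.085·8.6) = 2.011
  sum: 1.496 + 2.011 → r_corr = 3.507 μm/a

r_corr = 3.51 μm/a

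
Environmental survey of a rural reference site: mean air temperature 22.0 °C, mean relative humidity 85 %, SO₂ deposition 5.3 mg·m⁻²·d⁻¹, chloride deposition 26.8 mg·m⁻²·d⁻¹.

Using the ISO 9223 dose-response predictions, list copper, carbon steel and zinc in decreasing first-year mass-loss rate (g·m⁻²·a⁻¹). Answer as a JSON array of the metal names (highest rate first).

copper: f(T) = -0.080·(T−10) [T>10 °C] = -0.9600
  Pd branch = 0.0053·Pd^0.26·e^(0.059·RH+f) = 0.4717 μm/a
  Cl⁻ term: 0.01025·26.8^0.27·exp(0.036·85+0.049·22.0) = 1.561
  r_corr = 0.4717 + 1.561 = 2.033 μm/a
  mass loss = 2.033 μm/a × 8.96 g/cm³ = 18.21 g·m⁻²·a⁻¹
carbon steel: f(T) = -0.054·(T−10) [T>10 °C] = -0.6480
  SO₂ term: 1.77·5.3^0.52·exp(0.02·85-0.6480) = 12.06
  Cl⁻ term: 0.102·26.8^0.62·exp(0.033·85+0.04·22.0) = 31.22
  sum: 12.06 + 31.22 → r_corr = 43.28 μm/a
  mass loss = 43.28 μm/a × 7.85 g/cm³ = 339.8 g·m⁻²·a⁻¹
zinc: T>10 °C ⇒ hinge -0.071·(22.0−10) = -0.8520
  Pd branch = 0.0129·Pd^0.44·e^(0.046·RH+f) = 0.5719 μm/a
  Sd branch = 0.0175·Sd^0.57·e^(0.008·RH+0.085·T) = 1.461 μm/a
  sum: 0.5719 + 1.461 → r_corr = 2.033 μm/a
  mass loss = 2.033 μm/a × 7.14 g/cm³ = 14.51 g·m⁻²·a⁻¹
Ordering by g·m⁻²·a⁻¹: carbon steel (340) > copper (18.2) > zinc (14.5)

["carbon steel", "copper", "zinc"]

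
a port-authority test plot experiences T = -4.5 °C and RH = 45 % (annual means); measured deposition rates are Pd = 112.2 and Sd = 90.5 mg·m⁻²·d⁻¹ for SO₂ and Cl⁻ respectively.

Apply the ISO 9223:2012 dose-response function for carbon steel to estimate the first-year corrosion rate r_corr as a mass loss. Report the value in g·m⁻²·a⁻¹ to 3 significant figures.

carbon steel: f(T) = +0.150·(T−10) [T≤10 °C] = -2.1750
  Pd branch = 1.77·Pd^0.52·e^(0.02·RH+f) = 5.758 μm/a
  Cl⁻ term: 0.102·90.5^0.62·exp(0.033·45+0.04·-4.5) = 6.144
  sum: 5.758 + 6.144 → r_corr = 11.9 μm/a
Convert to mass loss: 11.9 μm/a × 7.85 g/cm³ = 93.43 g·m⁻²·a⁻¹

r_corr = 93.4 g·m⁻²·a⁻¹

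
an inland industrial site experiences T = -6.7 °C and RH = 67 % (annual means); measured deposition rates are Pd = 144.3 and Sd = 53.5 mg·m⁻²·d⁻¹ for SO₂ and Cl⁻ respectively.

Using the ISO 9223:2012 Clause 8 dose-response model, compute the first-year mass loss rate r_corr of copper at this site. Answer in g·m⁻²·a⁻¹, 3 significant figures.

r_corr = 3.26 g·m⁻²·a⁻¹

copper: temperature factor f = +0.126·(-16.7) = -2.1042
  Pd branch = 0.0053·Pd^0.26·e^(0.059·RH+f) = 0.1226 μm/a
  Sd branch = 0.01025·Sd^0.27·e^(0.036·RH+0.049·T) = 0.2412 μm/a
  r_corr = 0.1226 + 0.2412 = 0.3638 μm/a
Convert to mass loss: 0.3638 μm/a × 8.96 g/cm³ = 3.26 g·m⁻²·a⁻¹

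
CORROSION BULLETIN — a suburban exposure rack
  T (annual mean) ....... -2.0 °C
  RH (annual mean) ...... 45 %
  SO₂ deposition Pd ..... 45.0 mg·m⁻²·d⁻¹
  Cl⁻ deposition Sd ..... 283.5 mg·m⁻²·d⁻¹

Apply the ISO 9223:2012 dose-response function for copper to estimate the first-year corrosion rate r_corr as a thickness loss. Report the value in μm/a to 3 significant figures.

r_corr = 0.260 μm/a

copper: temperature factor f = +0.126·(-12.0) = -1.5120
  sulphur-dioxide contribution → 0.04472 μm/a
  chloride contribution → 0.2157 μm/a
  total first-year rate 0.2605 μm/a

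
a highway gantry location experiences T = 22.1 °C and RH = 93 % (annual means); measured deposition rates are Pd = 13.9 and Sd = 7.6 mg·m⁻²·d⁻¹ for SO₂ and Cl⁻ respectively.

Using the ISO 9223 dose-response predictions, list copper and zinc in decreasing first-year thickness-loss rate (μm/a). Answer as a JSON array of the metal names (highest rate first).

copper: T>10 °C ⇒ hinge -0.080·(22.1−10) = -0.9680
  SO₂ term: 0.0053·13.9^0.26·exp(0.059·93-0.9680) = 0.9639
  Cl⁻ term: 0.01025·7.6^0.27·exp(0.036·93+0.049·22.1) = 1.489
  r_corr = 0.9639 + 1.489 = 2.453 μm/a
zinc: f(T) = -0.071·(T−10) [T>10 °C] = -0.8591
  Pd branch = 0.0129·Pd^0.44·e^(0.046·RH+f) = 1.254 μm/a
  Sd branch = 0.0175·Sd^0.57·e^(0.008·RH+0.085·T) = 0.7657 μm/a
  sum: 1.254 + 0.7657 → r_corr = 2.02 μm/a
Ordering by μm/a: copper (2.45) > zinc (2.02)

["copper", "zinc"]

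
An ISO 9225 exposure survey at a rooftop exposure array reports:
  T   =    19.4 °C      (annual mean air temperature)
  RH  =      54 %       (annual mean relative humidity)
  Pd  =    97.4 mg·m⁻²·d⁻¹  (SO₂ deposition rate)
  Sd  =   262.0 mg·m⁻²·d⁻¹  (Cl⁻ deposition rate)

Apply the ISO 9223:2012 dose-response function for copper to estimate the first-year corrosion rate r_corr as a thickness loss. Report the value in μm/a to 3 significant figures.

r_corr = 1.03 μm/a

copper: f(T) = -0.080·(T−10) [T>10 °C] = -0.7520
  SO₂ term: 0.0053·97.4^0.26·exp(0.059·54-0.7520) = 0.1988
  Cl⁻ term: 0.01025·262.0^0.27·exp(0.036·54+0.049·19.4) = 0.8332
  r_corr = 0.1988 + 0.8332 = 1.032 μm/a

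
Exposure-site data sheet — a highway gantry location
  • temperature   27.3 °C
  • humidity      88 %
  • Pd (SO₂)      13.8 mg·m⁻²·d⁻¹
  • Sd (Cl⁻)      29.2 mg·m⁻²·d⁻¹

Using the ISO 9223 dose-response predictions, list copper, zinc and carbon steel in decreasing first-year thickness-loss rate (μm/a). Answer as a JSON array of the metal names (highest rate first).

["carbon steel", "zinc", "copper"]

copper: temperature factor f = -0.080·(17.3) = -1.3840
  SO₂ term: 0.0053·13.8^0.26·exp(0.059·88-1.3840) = 0.4725
  Cl⁻ term: 0.01025·29.2^0.27·exp(0.036·88+0.049·27.3) = 2.308
  sum: 0.4725 + 2.308 → r_corr = 2.78 μm/a
zinc: T>10 °C ⇒ hinge -0.071·(27.3−10) = -1.2283
  SO₂ term: 0.0129·13.8^0.44·exp(0.046·88-1.2283) = 0.6866
  Sd branch = 0.0175·Sd^0.57·e^(0.008·RH+0.085·T) = 2.465 μm/a
  r_corr = 0.6866 + 2.465 = 3.152 μm/a
carbon steel: f(T) = -0.054·(T−10) [T>10 °C] = -0.9342
  Pd branch = 1.77·Pd^0.52·e^(0.02·RH+f) = 15.83 μm/a
  Sd branch = 0.102·Sd^0.62·e^(0.033·RH+0.04·T) = 44.93 μm/a
  r_corr = 15.83 + 44.93 = 60.76 μm/a
Ordering by μm/a: carbon steel (60.8) > zinc (3.15) > copper (2.78)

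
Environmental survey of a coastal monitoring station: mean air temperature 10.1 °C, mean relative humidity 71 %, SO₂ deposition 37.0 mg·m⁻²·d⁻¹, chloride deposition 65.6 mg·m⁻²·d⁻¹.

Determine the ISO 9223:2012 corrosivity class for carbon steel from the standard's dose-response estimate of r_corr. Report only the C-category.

C4

carbon steel: T>10 °C ⇒ hinge -0.054·(10.1−10) = -0.0054
  sulphur-dioxide contribution → 47.62 μm/a
  chloride contribution → 21.29 μm/a
  ⇒ r_corr(carbon steel) = 68.91 μm/a
Category bounds: 50…80 μm/a bracket r_corr ⇒ C4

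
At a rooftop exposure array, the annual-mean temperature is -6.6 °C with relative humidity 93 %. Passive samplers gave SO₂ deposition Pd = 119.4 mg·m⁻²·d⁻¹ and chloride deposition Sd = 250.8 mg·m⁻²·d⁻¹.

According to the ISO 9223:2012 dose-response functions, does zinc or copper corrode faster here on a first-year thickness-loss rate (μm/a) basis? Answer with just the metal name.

zinc: temperature factor f = +0.038·(-16.6) = -0.6308
  Pd branch = 0.0129·Pd^0.44·e^(0.046·RH+f) = 4.059 μm/a
  Cl⁻ term: 0.0175·250.8^0.57·exp(0.008·93+0.085·-6.6) = 0.4899
  r_corr = 4.059 + 0.4899 = 4.549 μm/a
copper: T≤10 °C ⇒ hinge +0.126·(-6.6−10) = -2.0916
  Pd branch = 0.0053·Pd^0.26·e^(0.059·RH+f) = 0.5482 μm/a
  Cl⁻ term: 0.01025·250.8^0.27·exp(0.036·93+0.049·-6.6) = 0.9378
  r_corr = 0.5482 + 0.9378 = 1.486 μm/a
Ordering by μm/a: zinc (4.55) > copper (1.49)

zinc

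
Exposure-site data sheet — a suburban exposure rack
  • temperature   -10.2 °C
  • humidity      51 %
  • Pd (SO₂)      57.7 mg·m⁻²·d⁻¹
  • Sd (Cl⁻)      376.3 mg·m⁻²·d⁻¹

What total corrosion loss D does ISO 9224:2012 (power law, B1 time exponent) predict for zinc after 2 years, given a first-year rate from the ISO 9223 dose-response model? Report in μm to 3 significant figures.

D(2) = 1.23 μm

zinc: T≤10 °C ⇒ hinge +0.038·(-10.2−10) = -0.7676
  SO₂ term: 0.0129·57.7^0.44·exp(0.046·51-0.7676) = 0.3724
  Sd branch = 0.0175·Sd^0.57·e^(0.008·RH+0.085·T) = 0.3249 μm/a
  sum: 0.3724 + 0.3249 → r_corr = 0.6973 μm/a
Power-law: D(2) = r_corr · 2^0.813
  D(2) = 0.6973 × 2^0.813 = 0.6973 × 1.757 = 1.225 μm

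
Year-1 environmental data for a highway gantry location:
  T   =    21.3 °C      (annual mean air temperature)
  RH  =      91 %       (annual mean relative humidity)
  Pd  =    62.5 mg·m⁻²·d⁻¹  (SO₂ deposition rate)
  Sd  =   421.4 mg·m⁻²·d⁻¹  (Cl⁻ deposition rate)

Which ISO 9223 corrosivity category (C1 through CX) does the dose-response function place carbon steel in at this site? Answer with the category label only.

carbon steel: temperature factor f = -0.054·(11.3) = -0.6102
  sulphur-dioxide contribution → 50.96 μm/a
  chloride contribution → 204.2 μm/a
  ⇒ r_corr(carbon steel) = 255.2 μm/a
Category bounds: 200…700 μm/a bracket r_corr ⇒ CX

CX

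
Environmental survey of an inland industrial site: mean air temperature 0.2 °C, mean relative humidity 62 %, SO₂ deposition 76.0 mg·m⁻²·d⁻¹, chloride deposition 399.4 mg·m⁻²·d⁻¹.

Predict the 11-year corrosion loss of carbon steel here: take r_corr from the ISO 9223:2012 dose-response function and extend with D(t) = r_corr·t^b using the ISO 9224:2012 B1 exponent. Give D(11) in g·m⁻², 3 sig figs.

D(11) = 1.27e+03 g·m⁻²

carbon steel: f(T) = +0.150·(T−10) [T≤10 °C] = -1.4700
  sulphur-dioxide contribution → 13.37 μm/a
  chloride contribution → 32.62 μm/a
  ⇒ r_corr(carbon steel) = 45.99 μm/a
Power-law: D(11) = r_corr · 11^0.523
  D(11) = 45.99 × 11^0.523 = 45.99 × 3.505 = 161.2 μm
  Mass loss = 161.2 μm × 7.85 g/cm³ = 1265 g·m⁻²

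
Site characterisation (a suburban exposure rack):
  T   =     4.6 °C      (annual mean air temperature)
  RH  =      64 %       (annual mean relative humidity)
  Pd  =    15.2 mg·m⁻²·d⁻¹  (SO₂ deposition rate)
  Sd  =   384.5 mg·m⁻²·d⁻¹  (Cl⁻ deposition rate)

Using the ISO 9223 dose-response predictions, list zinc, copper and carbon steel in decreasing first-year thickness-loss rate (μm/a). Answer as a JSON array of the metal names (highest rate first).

zinc: temperature factor f = +0.038·(-5.4) = -0.2052
  sulphur-dioxide contribution → 0.6608 μm/a
  chloride contribution → 1.284 μm/a
  ⇒ r_corr(zinc) = 1.945 μm/a
copper: temperature factor f = +0.126·(-5.4) = -0.6804
  sulphur-dioxide contribution → 0.2377 μm/a
  chloride contribution → 0.6414 μm/a
  ⇒ r_corr(copper) = 0.8791 μm/a
carbon steel: temperature factor f = +0.150·(-5.4) = -0.8100
  sulphur-dioxide contribution → 11.66 μm/a
  chloride contribution → 40.59 μm/a
  ⇒ r_corr(carbon steel) = 52.24 μm/a
Ordering by μm/a: carbon steel (52.2) > zinc (1.94) > copper (0.879)

["carbon steel", "zinc", "copper"]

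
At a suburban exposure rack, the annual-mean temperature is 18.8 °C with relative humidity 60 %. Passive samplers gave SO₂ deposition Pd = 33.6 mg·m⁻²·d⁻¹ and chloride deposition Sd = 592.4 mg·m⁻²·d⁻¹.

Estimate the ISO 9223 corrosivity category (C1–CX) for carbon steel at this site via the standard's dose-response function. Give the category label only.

C5

carbon steel: T>10 °C ⇒ hinge -0.054·(18.8−10) = -0.4752
  sulphur-dioxide contribution → 22.72 μm/a
  chloride contribution → 82.06 μm/a
  total first-year rate 104.8 μm/a
Category bounds: 80…200 μm/a bracket r_corr ⇒ C5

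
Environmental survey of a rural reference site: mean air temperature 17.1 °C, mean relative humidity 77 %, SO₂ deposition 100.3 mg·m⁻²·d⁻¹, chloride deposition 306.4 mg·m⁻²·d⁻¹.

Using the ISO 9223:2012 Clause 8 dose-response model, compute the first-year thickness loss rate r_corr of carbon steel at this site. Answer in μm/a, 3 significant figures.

r_corr = 151 μm/a

carbon steel: f(T) = -0.054·(T−10) [T>10 °C] = -0.3834
  SO₂ term: 1.77·100.3^0.52·exp(0.02·77-0.3834) = 61.8
  Sd branch = 0.102·Sd^0.62·e^(0.033·RH+0.04·T) = 89.27 μm/a
  sum: 61.8 + 89.27 → r_corr = 151.1 μm/a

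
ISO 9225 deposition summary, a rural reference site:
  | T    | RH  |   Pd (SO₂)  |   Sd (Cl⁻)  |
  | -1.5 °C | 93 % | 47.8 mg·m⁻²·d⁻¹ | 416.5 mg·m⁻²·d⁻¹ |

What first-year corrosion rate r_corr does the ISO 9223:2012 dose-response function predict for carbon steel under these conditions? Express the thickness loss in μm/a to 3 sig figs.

r_corr = 102 μm/a

carbon steel: T≤10 °C ⇒ hinge +0.150·(-1.5−10) = -1.7250
  SO₂ term: 1.77·47.8^0.52·exp(0.02·93-1.7250) = 15.13
  Sd branch = 0.102·Sd^0.62·e^(0.033·RH+0.04·T) = 87.01 μm/a
  r_corr = 15.13 + 87.01 = 102.1 μm/a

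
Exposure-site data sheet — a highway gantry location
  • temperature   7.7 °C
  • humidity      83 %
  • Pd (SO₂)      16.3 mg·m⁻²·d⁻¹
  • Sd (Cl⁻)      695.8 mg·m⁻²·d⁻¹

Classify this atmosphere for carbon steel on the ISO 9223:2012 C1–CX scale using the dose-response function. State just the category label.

C5

carbon steel: T≤10 °C ⇒ hinge +0.150·(7.7−10) = -0.3450
  sulphur-dioxide contribution → 28.15 μm/a
  chloride contribution → 124.2 μm/a
  ⇒ r_corr(carbon steel) = 152.4 μm/a
ISO 9223 Table 2 (carbon steel): 80 < 152 ≤ 200 μm/a ⇒ C5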